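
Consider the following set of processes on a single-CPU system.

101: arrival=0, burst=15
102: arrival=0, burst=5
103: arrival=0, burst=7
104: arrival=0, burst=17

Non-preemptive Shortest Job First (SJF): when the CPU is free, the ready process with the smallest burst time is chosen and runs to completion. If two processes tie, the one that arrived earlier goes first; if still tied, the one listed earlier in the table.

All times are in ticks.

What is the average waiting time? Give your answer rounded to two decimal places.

Timeline: | 102 0-5 | 103 5-12 | 101 12-27 | 104 27-44 |
Completion: 101=27  102=5  103=12  104=44
Waiting times: 101=12, 102=0, 103=5, 104=27
Average waiting = (12+0+5+27) / 4 = 44/4 = 11.00

11.00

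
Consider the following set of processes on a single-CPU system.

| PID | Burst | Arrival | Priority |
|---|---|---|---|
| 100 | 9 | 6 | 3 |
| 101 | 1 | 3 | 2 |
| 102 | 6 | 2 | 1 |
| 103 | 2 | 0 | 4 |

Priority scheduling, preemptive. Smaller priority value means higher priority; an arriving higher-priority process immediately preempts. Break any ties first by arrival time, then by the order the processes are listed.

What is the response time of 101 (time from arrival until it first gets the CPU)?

5

Timeline: | 103 0-2 | 102 2-8 | 101 8-9 | 100 9-18 |
Completion: 100=18  101=9  102=8  103=2
Turnaround (C−A): 100=12  101=6  102=6  103=2
Response(101) = first start − arrival = 8 − 3 = 5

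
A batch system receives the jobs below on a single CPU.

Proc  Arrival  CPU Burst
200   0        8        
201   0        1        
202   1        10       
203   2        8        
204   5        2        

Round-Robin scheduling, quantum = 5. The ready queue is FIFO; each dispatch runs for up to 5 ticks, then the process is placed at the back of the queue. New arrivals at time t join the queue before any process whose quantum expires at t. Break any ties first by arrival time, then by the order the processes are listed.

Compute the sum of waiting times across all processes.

Schedule: | 200 0-5 | 201 5-6 | 202 6-11 | 203 11-16 | 204 16-18 | 200 18-21 | 202 21-26 | 203 26-29 |
Completion: 200=21  201=6  202=26  203=29  204=18
Turnaround (C−A): 200=21  201=6  202=25  203=27  204=13
Waiting = turnaround − burst: 200=13, 201=5, 202=15, 203=19, 204=11
Total waiting = 13 + 5 + 15 + 19 + 11 = 63

63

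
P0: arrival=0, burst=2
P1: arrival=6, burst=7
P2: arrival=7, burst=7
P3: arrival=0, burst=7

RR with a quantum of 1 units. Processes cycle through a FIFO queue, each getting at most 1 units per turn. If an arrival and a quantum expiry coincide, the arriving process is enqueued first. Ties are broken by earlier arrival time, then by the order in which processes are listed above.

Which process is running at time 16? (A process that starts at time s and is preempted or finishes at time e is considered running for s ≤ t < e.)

Schedule: | P0 0-1 | P3 1-2 | P0 2-3 | P3 3-6 | P1 6-7 | P3 7-8 | P2 8-9 | P1 9-10 | P3 10-11 | P2 11-12 | P1 12-13 | P3 13-14 | P2 14-15 | P1 15-16 | P2 16-17 | P1 17-18 | P2 18-19 | P1 19-20 | P2 20-21 | P1 21-22 | P2 22-23 |
Completion: P0=3  P1=22  P2=23  P3=14

P2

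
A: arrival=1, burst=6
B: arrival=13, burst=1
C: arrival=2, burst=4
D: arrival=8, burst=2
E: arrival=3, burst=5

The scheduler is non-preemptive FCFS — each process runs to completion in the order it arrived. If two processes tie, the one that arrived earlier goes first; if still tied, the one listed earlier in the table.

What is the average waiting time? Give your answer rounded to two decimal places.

Schedule: | idle 0-1 | A 1-7 | C 7-11 | E 11-16 | D 16-18 | B 18-19 |
Completion: A=7  B=19  C=11  D=18  E=16
Turnaround (C−A): A=6  B=6  C=9  D=10  E=13
Waiting times: A=0, B=5, C=5, D=8, E=8
Average waiting = (0+5+5+8+8) / 5 = 26/5 = 5.20

5.20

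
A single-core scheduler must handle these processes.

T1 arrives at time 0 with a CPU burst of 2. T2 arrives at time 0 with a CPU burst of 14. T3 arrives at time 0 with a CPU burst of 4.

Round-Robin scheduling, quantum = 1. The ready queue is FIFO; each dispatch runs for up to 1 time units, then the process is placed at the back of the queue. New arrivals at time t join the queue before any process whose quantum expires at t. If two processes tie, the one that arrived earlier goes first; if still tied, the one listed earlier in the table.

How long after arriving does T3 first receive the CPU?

Schedule: | T1 0-1 | T2 1-2 | T3 2-3 | T1 3-4 | T2 4-5 | T3 5-6 | T2 6-7 | T3 7-8 | T2 8-9 | T3 9-10 | T2 10-20 |
Completion: T1=4  T2=20  T3=10
Turnaround (C−A): T1=4  T2=20  T3=10
Response(T3) = first start − arrival = 2 − 0 = 2

2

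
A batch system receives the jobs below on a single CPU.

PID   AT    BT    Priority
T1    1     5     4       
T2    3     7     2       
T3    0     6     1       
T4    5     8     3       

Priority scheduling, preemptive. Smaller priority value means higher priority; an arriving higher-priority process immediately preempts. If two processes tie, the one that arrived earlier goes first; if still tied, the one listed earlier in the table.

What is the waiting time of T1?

20

Schedule: | T3 0-6 | T2 6-13 | T4 13-21 | T1 21-26 |
Completion: T1=26  T2=13  T3=6  T4=21
Turnaround (C−A): T1=25  T2=10  T3=6  T4=16
Waiting(T1) = turnaround − burst = 25 − 5 = 20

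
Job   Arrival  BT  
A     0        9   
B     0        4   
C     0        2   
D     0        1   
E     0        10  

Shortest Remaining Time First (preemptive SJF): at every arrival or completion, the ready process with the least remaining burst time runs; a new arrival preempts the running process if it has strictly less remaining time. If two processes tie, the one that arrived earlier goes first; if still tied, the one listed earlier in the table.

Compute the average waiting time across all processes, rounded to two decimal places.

Schedule: | D 0-1 | C 1-3 | B 3-7 | A 7-16 | E 16-26 |
Completion: A=16  B=7  C=3  D=1  E=26
Waiting times: A=7, B=3, C=1, D=0, E=16
Average waiting = (7+3+1+0+16) / 5 = 27/5 = 5.40

5.40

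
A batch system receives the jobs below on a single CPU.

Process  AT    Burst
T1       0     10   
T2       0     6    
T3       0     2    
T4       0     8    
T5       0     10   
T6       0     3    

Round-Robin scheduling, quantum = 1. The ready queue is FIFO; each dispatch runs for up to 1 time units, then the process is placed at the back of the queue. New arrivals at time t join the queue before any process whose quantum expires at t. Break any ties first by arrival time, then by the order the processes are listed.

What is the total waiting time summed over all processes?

Gantt: | T1 0-1 | T2 1-2 | T3 2-3 | T4 3-4 | T5 4-5 | T6 5-6 | T1 6-7 | T2 7-8 | T3 8-9 | T4 9-10 | T5 10-11 | T6 11-12 | T1 12-13 | T2 13-14 | T4 14-15 | T5 15-16 | T6 16-17 | T1 17-18 | T2 18-19 | T4 19-20 | T5 20-21 | T1 21-22 | T2 22-23 | T4 23-24 | T5 24-25 | T1 25-26 | T2 26-27 | T4 27-28 | T5 28-29 | T1 29-30 | T4 30-31 | T5 31-32 | T1 32-33 | T4 33-34 | T5 34-35 | T1 35-36 | T5 36-37 | T1 37-38 | T5 38-39 |
Completion: T1=38  T2=27  T3=9  T4=34  T5=39  T6=17
Turnaround (C−A): T1=38  T2=27  T3=9  T4=34  T5=39  T6=17
Waiting = turnaround − burst: T1=28, T2=21, T3=7, T4=26, T5=29, T6=14
Total waiting = 28 + 21 + 7 + 26 + 29 + 14 = 125

125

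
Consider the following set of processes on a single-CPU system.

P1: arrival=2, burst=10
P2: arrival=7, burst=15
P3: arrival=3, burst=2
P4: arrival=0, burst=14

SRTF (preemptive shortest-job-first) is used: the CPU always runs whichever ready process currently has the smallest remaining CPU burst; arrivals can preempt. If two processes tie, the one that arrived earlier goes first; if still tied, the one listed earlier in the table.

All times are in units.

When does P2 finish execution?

41

Schedule: | P4 0-2 | P1 2-3 | P3 3-5 | P1 5-14 | P4 14-26 | P2 26-41 |
Completion: P1=14  P2=41  P3=5  P4=26
Turnaround (C−A): P1=12  P2=34  P3=2  P4=26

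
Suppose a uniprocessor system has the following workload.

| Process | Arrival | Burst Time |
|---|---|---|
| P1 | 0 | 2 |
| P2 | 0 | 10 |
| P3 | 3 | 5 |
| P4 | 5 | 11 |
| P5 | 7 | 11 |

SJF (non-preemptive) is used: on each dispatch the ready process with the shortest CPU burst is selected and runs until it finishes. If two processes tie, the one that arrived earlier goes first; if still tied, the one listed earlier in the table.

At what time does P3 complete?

Gantt: | P1 0-2 | P2 2-12 | P3 12-17 | P4 17-28 | P5 28-39 |
Completion: P1=2  P2=12  P3=17  P4=28  P5=39
Turnaround (C−A): P1=2  P2=12  P3=14  P4=23  P5=32

17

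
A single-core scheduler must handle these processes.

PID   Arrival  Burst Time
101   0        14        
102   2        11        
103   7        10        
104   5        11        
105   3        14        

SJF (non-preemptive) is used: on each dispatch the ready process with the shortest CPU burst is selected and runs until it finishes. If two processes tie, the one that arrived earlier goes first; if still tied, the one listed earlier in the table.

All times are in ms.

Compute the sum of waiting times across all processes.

102

Schedule: | 101 0-14 | 103 14-24 | 102 24-35 | 104 35-46 | 105 46-60 |
Completion: 101=14  102=35  103=24  104=46  105=60
Waiting = turnaround − burst: 101=0, 102=22, 103=7, 104=30, 105=43
Total waiting = 0 + 22 + 7 + 30 + 43 = 102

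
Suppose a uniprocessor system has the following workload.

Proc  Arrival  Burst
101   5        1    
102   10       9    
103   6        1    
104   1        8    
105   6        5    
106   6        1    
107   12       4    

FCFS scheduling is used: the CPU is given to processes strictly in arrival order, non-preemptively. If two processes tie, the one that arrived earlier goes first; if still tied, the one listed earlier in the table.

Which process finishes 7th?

107

Timeline: | idle 0-1 | 104 1-9 | 101 9-10 | 103 10-11 | 105 11-16 | 106 16-17 | 102 17-26 | 107 26-30 |
Completion: 101=10  102=26  103=11  104=9  105=16  106=17  107=30
Turnaround (C−A): 101=5  102=16  103=5  104=8  105=10  106=11  107=18
Finish order: 104 → 101 → 103 → 105 → 106 → 102 → 107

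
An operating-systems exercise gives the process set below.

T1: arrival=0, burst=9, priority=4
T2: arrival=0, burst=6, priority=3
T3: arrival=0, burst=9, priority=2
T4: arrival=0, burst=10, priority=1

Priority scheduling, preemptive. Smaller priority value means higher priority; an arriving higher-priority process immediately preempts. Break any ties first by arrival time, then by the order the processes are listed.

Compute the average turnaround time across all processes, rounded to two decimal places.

Gantt: | T4 0-10 | T3 10-19 | T2 19-25 | T1 25-34 |
Completion: T1=34  T2=25  T3=19  T4=10
Turnaround times: T1=34, T2=25, T3=19, T4=10
Average turnaround = (34+25+19+10) / 4 = 88/4 = 22.00

22.00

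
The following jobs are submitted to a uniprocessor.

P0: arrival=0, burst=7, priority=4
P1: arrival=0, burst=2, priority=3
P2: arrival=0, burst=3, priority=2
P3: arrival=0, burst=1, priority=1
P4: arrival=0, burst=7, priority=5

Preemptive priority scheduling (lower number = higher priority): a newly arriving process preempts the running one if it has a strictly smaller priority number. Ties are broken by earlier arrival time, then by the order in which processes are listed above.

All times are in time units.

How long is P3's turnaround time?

Gantt: | P3 0-1 | P2 1-4 | P1 4-6 | P0 6-13 | P4 13-20 |
Completion: P0=13  P1=6  P2=4  P3=1  P4=20
Turnaround (C−A): P0=13  P1=6  P2=4  P3=1  P4=20
Turnaround(P3) = completion − arrival = 1 − 0 = 1

1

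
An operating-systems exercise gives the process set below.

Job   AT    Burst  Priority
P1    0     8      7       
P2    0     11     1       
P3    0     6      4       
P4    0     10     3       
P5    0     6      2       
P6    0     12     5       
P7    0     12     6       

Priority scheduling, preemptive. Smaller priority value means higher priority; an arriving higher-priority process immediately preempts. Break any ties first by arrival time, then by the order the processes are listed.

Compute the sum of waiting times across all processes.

Schedule: | P2 0-11 | P5 11-17 | P4 17-27 | P3 27-33 | P6 33-45 | P7 45-57 | P1 57-65 |
Completion: P1=65  P2=11  P3=33  P4=27  P5=17  P6=45  P7=57
Waiting = turnaround − burst: P1=57, P2=0, P3=27, P4=17, P5=11, P6=33, P7=45
Total waiting = 57 + 0 + 27 + 17 + 11 + 33 + 45 = 190

190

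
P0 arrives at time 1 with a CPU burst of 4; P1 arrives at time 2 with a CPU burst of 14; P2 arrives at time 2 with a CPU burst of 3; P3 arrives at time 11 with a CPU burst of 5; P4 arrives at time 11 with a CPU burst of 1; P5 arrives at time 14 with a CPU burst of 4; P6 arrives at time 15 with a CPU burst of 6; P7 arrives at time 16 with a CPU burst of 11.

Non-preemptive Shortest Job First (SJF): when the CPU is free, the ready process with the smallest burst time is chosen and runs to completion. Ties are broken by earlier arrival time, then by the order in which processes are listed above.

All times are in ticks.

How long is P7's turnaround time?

Schedule: | idle 0-1 | P0 1-5 | P2 5-8 | P1 8-22 | P4 22-23 | P5 23-27 | P3 27-32 | P6 32-38 | P7 38-49 |
Completion: P0=5  P1=22  P2=8  P3=32  P4=23  P5=27  P6=38  P7=49
Turnaround (C−A): P0=4  P1=20  P2=6  P3=21  P4=12  P5=13  P6=23  P7=33
Turnaround(P7) = completion − arrival = 49 − 16 = 33

33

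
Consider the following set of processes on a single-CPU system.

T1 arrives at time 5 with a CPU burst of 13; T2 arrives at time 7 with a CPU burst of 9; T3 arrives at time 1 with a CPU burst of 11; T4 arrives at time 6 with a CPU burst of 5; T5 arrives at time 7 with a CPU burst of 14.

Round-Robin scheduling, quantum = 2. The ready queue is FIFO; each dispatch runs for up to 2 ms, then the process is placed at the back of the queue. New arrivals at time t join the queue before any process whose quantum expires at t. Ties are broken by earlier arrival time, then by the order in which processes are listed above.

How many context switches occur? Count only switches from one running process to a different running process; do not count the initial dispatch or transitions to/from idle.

Schedule: | idle 0-1 | T3 1-5 | T1 5-7 | T3 7-9 | T4 9-11 | T2 11-13 | T5 13-15 | T1 15-17 | T3 17-19 | T4 19-21 | T2 21-23 | T5 23-25 | T1 25-27 | T3 27-29 | T4 29-30 | T2 30-32 | T5 32-34 | T1 34-36 | T3 36-37 | T2 37-39 | T5 39-41 | T1 41-43 | T2 43-44 | T5 44-46 | T1 46-48 | T5 48-50 | T1 50-51 | T5 51-53 |
Completion: T1=51  T2=44  T3=37  T4=30  T5=53

26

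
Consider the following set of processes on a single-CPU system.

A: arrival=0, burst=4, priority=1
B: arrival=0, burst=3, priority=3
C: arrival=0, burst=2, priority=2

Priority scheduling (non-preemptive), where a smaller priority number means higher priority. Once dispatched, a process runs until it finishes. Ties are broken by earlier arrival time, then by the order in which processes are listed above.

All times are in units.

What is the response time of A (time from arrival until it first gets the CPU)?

0

Gantt: | A 0-4 | C 4-6 | B 6-9 |
Completion: A=4  B=9  C=6
Turnaround (C−A): A=4  B=9  C=6
Response(A) = first start − arrival = 0 − 0 = 0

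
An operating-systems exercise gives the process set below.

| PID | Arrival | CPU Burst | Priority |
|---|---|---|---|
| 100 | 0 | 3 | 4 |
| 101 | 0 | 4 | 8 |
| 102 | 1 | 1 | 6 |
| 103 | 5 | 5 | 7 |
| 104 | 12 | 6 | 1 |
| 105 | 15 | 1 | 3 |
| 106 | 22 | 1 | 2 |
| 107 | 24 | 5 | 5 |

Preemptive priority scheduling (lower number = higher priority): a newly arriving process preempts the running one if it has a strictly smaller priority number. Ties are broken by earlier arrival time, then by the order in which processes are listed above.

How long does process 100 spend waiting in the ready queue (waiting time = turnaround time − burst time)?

Schedule: | 100 0-3 | 102 3-4 | 101 4-5 | 103 5-10 | 101 10-12 | 104 12-18 | 105 18-19 | 101 19-20 | idle 20-22 | 106 22-23 | idle 23-24 | 107 24-29 |
Completion: 100=3  101=20  102=4  103=10  104=18  105=19  106=23  107=29
Waiting(100) = turnaround − burst = 3 − 3 = 0

0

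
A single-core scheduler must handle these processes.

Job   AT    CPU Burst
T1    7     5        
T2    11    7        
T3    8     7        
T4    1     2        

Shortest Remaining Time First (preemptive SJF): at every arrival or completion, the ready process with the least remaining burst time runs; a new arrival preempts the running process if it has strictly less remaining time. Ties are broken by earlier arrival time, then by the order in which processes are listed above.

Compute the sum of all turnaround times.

33

Gantt: | idle 0-1 | T4 1-3 | idle 3-7 | T1 7-12 | T3 12-19 | T2 19-26 |
Completion: T1=12  T2=26  T3=19  T4=3
Turnaround = completion − arrival: T1=5, T2=15, T3=11, T4=2
Total turnaround = 5 + 15 + 11 + 2 = 33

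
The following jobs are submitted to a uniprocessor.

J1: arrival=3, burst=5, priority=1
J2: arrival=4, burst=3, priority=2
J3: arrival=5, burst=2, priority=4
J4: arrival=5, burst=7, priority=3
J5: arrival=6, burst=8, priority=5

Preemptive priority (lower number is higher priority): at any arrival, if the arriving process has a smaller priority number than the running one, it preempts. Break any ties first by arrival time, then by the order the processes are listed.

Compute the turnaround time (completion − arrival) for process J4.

Gantt: | idle 0-3 | J1 3-8 | J2 8-11 | J4 11-18 | J3 18-20 | J5 20-28 |
Completion: J1=8  J2=11  J3=20  J4=18  J5=28
Turnaround (C−A): J1=5  J2=7  J3=15  J4=13  J5=22
Turnaround(J4) = completion − arrival = 18 − 5 = 13

13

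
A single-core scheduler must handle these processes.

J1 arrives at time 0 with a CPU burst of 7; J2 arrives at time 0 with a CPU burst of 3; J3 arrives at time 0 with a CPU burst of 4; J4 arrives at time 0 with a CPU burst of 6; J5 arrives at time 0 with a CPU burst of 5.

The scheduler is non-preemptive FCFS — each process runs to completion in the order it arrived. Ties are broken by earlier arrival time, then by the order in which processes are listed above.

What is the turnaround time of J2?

Schedule: | J1 0-7 | J2 7-10 | J3 10-14 | J4 14-20 | J5 20-25 |
Completion: J1=7  J2=10  J3=14  J4=20  J5=25
Turnaround(J2) = completion − arrival = 10 − 0 = 10

10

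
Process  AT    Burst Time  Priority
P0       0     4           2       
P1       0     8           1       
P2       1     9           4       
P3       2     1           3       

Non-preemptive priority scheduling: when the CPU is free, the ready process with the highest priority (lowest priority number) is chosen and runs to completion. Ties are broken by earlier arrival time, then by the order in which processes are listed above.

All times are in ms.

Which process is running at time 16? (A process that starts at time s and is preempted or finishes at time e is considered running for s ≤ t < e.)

Gantt: | P1 0-8 | P0 8-12 | P3 12-13 | P2 13-22 |
Completion: P0=12  P1=8  P2=22  P3=13
Turnaround (C−A): P0=12  P1=8  P2=21  P3=11

P2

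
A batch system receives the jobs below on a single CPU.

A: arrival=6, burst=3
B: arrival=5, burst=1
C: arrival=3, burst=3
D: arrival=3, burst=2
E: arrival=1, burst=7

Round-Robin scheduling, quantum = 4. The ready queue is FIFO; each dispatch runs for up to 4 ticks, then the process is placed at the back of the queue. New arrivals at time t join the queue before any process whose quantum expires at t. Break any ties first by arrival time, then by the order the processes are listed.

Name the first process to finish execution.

C

Timeline: | idle 0-1 | E 1-5 | C 5-8 | D 8-10 | B 10-11 | E 11-14 | A 14-17 |
Completion: A=17  B=11  C=8  D=10  E=14
Finish order: C → D → B → E → A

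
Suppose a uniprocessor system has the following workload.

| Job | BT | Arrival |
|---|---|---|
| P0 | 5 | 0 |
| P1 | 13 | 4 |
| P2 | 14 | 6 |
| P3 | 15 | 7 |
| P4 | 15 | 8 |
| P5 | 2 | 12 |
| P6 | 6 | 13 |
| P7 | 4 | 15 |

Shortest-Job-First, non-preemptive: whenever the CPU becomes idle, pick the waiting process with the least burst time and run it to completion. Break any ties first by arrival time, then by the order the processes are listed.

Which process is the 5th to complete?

Timeline: | P0 0-5 | P1 5-18 | P5 18-20 | P7 20-24 | P6 24-30 | P2 30-44 | P3 44-59 | P4 59-74 |
Completion: P0=5  P1=18  P2=44  P3=59  P4=74  P5=20  P6=30  P7=24
Turnaround (C−A): P0=5  P1=14  P2=38  P3=52  P4=66  P5=8  P6=17  P7=9
Finish order: P0 → P1 → P5 → P7 → P6 → P2 → P3 → P4

P6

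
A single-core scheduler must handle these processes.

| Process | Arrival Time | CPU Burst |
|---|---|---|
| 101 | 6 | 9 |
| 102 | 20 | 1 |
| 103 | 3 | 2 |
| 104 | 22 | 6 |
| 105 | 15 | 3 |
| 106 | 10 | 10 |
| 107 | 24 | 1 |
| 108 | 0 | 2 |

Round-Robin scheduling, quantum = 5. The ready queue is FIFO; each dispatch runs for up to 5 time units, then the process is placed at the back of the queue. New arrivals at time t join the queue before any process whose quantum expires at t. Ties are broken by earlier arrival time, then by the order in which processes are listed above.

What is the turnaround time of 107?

Schedule: | 108 0-2 | idle 2-3 | 103 3-5 | idle 5-6 | 101 6-11 | 106 11-16 | 101 16-20 | 105 20-23 | 106 23-28 | 102 28-29 | 104 29-34 | 107 34-35 | 104 35-36 |
Completion: 101=20  102=29  103=5  104=36  105=23  106=28  107=35  108=2
Turnaround (C−A): 101=14  102=9  103=2  104=14  105=8  106=18  107=11  108=2
Turnaround(107) = completion − arrival = 35 − 24 = 11

11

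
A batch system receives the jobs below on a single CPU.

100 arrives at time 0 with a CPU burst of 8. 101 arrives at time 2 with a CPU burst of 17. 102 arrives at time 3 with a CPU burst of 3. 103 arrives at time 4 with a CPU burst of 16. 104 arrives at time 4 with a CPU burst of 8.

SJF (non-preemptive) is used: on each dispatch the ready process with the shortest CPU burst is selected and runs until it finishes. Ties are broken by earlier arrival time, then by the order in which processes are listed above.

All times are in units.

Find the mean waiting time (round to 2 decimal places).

12.00

Timeline: | 100 0-8 | 102 8-11 | 104 11-19 | 103 19-35 | 101 35-52 |
Completion: 100=8  101=52  102=11  103=35  104=19
Turnaround (C−A): 100=8  101=50  102=8  103=31  104=15
Waiting times: 100=0, 101=33, 102=5, 103=15, 104=7
Average waiting = (0+33+5+15+7) / 5 = 60/5 = 12.00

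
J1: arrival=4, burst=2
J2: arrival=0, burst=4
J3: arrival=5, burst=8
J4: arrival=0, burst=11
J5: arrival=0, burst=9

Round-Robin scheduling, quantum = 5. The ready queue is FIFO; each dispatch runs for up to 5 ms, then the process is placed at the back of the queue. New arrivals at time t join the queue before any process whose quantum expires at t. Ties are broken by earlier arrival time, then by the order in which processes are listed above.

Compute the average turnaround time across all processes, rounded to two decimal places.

21.60

Schedule: | J2 0-4 | J4 4-9 | J5 9-14 | J1 14-16 | J3 16-21 | J4 21-26 | J5 26-30 | J3 30-33 | J4 33-34 |
Completion: J1=16  J2=4  J3=33  J4=34  J5=30
Turnaround (C−A): J1=12  J2=4  J3=28  J4=34  J5=30
Turnaround times: J1=12, J2=4, J3=28, J4=34, J5=30
Average turnaround = (12+4+28+34+30) / 5 = 108/5 = 21.60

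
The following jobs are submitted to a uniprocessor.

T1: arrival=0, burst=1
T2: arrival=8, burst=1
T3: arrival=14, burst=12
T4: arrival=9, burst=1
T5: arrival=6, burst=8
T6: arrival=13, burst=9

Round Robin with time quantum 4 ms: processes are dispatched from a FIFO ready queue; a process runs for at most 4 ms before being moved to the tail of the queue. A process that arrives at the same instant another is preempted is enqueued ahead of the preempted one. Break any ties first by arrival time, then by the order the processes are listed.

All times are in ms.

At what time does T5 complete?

16

Gantt: | T1 0-1 | idle 1-6 | T5 6-10 | T2 10-11 | T4 11-12 | T5 12-16 | T6 16-20 | T3 20-24 | T6 24-28 | T3 28-32 | T6 32-33 | T3 33-37 |
Completion: T1=1  T2=11  T3=37  T4=12  T5=16  T6=33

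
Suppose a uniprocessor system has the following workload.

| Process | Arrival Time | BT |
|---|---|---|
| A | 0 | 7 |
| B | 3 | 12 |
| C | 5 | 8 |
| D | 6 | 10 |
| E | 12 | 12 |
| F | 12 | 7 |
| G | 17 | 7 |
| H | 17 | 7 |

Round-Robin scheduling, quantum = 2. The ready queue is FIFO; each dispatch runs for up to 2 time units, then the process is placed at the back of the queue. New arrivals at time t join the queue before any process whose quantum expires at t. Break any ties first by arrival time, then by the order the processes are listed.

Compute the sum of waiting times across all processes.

305

Timeline: | A 0-4 | B 4-6 | A 6-8 | C 8-10 | D 10-12 | B 12-14 | A 14-15 | C 15-17 | E 17-19 | F 19-21 | D 21-23 | B 23-25 | G 25-27 | H 27-29 | C 29-31 | E 31-33 | F 33-35 | D 35-37 | B 37-39 | G 39-41 | H 41-43 | C 43-45 | E 45-47 | F 47-49 | D 49-51 | B 51-53 | G 53-55 | H 55-57 | E 57-59 | F 59-60 | D 60-62 | B 62-64 | G 64-65 | H 65-66 | E 66-70 |
Completion: A=15  B=64  C=45  D=62  E=70  F=60  G=65  H=66
Turnaround (C−A): A=15  B=61  C=40  D=56  E=58  F=48  G=48  H=49
Waiting = turnaround − burst: A=8, B=49, C=32, D=46, E=46, F=41, G=41, H=42
Total waiting = 8 + 49 + 32 + 46 + 46 + 41 + 41 + 42 = 305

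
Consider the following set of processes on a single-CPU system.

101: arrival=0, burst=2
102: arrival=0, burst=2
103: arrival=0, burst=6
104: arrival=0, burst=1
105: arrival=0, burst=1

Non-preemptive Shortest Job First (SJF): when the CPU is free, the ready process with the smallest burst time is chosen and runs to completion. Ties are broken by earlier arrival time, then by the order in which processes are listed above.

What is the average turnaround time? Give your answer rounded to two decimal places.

Timeline: | 104 0-1 | 105 1-2 | 101 2-4 | 102 4-6 | 103 6-12 |
Completion: 101=4  102=6  103=12  104=1  105=2
Turnaround (C−A): 101=4  102=6  103=12  104=1  105=2
Turnaround times: 101=4, 102=6, 103=12, 104=1, 105=2
Average turnaround = (4+6+12+1+2) / 5 = 25/5 = 5.00

5.00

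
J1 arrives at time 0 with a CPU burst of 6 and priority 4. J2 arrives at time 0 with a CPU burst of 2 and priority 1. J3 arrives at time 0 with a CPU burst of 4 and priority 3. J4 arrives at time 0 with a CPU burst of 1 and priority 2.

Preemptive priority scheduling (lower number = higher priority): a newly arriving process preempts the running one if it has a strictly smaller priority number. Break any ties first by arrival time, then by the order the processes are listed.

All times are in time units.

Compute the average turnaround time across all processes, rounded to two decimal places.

Gantt: | J2 0-2 | J4 2-3 | J3 3-7 | J1 7-13 |
Completion: J1=13  J2=2  J3=7  J4=3
Turnaround times: J1=13, J2=2, J3=7, J4=3
Average turnaround = (13+2+7+3) / 4 = 25/4 = 6.25

6.25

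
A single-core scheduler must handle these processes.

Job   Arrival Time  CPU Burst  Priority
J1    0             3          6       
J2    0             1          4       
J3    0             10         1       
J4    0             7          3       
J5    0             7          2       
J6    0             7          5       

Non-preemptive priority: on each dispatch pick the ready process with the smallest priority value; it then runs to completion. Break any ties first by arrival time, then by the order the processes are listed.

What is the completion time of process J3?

10

Gantt: | J3 0-10 | J5 10-17 | J4 17-24 | J2 24-25 | J6 25-32 | J1 32-35 |
Completion: J1=35  J2=25  J3=10  J4=24  J5=17  J6=32
Turnaround (C−A): J1=35  J2=25  J3=10  J4=24  J5=17  J6=32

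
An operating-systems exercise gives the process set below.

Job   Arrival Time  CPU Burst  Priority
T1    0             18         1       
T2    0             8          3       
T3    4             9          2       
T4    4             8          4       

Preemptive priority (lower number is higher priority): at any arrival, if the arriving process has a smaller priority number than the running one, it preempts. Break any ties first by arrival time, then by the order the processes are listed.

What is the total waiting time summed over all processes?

Timeline: | T1 0-18 | T3 18-27 | T2 27-35 | T4 35-43 |
Completion: T1=18  T2=35  T3=27  T4=43
Waiting = turnaround − burst: T1=0, T2=27, T3=14, T4=31
Total waiting = 0 + 27 + 14 + 31 = 72

72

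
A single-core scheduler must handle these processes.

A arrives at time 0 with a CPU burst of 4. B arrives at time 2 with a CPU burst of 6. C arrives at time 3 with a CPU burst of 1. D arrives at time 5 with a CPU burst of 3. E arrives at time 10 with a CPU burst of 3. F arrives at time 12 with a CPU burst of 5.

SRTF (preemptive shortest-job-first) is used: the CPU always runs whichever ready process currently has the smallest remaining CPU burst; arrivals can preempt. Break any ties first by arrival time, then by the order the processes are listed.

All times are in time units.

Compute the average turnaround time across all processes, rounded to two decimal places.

Gantt: | A 0-4 | C 4-5 | D 5-8 | B 8-10 | E 10-13 | B 13-17 | F 17-22 |
Completion: A=4  B=17  C=5  D=8  E=13  F=22
Turnaround (C−A): A=4  B=15  C=2  D=3  E=3  F=10
Turnaround times: A=4, B=15, C=2, D=3, E=3, F=10
Average turnaround = (4+15+2+3+3+10) / 6 = 37/6 = 6.17

6.17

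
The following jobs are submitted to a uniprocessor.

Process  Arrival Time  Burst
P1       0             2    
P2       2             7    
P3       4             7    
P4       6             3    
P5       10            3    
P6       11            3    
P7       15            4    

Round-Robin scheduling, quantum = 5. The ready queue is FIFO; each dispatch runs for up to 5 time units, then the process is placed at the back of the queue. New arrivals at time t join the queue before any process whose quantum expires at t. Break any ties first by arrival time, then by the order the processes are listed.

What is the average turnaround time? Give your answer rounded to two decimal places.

11.86

Schedule: | P1 0-2 | P2 2-7 | P3 7-12 | P4 12-15 | P2 15-17 | P5 17-20 | P6 20-23 | P3 23-25 | P7 25-29 |
Completion: P1=2  P2=17  P3=25  P4=15  P5=20  P6=23  P7=29
Turnaround (C−A): P1=2  P2=15  P3=21  P4=9  P5=10  P6=12  P7=14
Turnaround times: P1=2, P2=15, P3=21, P4=9, P5=10, P6=12, P7=14
Average turnaround = (2+15+21+9+10+12+14) / 7 = 83/7 = 11.86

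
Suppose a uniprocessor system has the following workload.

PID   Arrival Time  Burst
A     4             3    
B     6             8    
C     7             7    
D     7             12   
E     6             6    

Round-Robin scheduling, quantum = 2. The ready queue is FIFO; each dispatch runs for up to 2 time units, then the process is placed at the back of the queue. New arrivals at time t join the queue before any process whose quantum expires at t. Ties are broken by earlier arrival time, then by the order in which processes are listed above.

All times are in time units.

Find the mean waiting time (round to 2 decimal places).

Gantt: | idle 0-4 | A 4-6 | B 6-8 | E 8-10 | A 10-11 | C 11-13 | D 13-15 | B 15-17 | E 17-19 | C 19-21 | D 21-23 | B 23-25 | E 25-27 | C 27-29 | D 29-31 | B 31-33 | C 33-34 | D 34-40 |
Completion: A=11  B=33  C=34  D=40  E=27
Waiting times: A=4, B=19, C=20, D=21, E=15
Average waiting = (4+19+20+21+15) / 5 = 79/5 = 15.80

15.80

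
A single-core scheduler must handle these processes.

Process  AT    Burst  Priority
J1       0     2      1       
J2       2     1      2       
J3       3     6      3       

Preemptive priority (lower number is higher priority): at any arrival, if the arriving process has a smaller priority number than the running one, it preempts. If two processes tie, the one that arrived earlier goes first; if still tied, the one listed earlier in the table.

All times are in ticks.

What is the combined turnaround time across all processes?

9

Timeline: | J1 0-2 | J2 2-3 | J3 3-9 |
Completion: J1=2  J2=3  J3=9
Turnaround (C−A): J1=2  J2=1  J3=6
Turnaround = completion − arrival: J1=2, J2=1, J3=6
Total turnaround = 2 + 1 + 6 = 9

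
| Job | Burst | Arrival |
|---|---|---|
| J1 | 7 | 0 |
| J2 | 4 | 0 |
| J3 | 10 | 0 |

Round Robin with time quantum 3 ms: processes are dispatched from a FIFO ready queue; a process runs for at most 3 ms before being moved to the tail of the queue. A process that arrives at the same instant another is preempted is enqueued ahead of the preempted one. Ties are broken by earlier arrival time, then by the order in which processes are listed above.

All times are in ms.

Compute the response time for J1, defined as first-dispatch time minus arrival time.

0

Gantt: | J1 0-3 | J2 3-6 | J3 6-9 | J1 9-12 | J2 12-13 | J3 13-16 | J1 16-17 | J3 17-21 |
Completion: J1=17  J2=13  J3=21
Turnaround (C−A): J1=17  J2=13  J3=21
Response(J1) = first start − arrival = 0 − 0 = 0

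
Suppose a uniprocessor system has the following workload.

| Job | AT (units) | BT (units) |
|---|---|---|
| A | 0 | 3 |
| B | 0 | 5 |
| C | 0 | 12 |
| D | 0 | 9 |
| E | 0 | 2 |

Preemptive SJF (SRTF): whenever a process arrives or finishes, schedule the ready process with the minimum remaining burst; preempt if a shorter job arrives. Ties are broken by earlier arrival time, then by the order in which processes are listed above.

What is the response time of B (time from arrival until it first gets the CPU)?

Schedule: | E 0-2 | A 2-5 | B 5-10 | D 10-19 | C 19-31 |
Completion: A=5  B=10  C=31  D=19  E=2
Response(B) = first start − arrival = 5 − 0 = 5

5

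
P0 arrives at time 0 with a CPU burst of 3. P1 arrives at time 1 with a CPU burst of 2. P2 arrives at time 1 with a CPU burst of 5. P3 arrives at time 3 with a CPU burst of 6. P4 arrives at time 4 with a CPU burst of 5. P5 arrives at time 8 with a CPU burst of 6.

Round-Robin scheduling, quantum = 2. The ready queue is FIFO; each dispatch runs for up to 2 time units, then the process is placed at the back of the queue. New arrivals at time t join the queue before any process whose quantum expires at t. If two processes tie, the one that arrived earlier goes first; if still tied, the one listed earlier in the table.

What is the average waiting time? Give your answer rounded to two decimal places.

Schedule: | P0 0-2 | P1 2-4 | P2 4-6 | P0 6-7 | P3 7-9 | P4 9-11 | P2 11-13 | P5 13-15 | P3 15-17 | P4 17-19 | P2 19-20 | P5 20-22 | P3 22-24 | P4 24-25 | P5 25-27 |
Completion: P0=7  P1=4  P2=20  P3=24  P4=25  P5=27
Turnaround (C−A): P0=7  P1=3  P2=19  P3=21  P4=21  P5=19
Waiting times: P0=4, P1=1, P2=14, P3=15, P4=16, P5=13
Average waiting = (4+1+14+15+16+13) / 6 = 63/6 = 10.50

10.50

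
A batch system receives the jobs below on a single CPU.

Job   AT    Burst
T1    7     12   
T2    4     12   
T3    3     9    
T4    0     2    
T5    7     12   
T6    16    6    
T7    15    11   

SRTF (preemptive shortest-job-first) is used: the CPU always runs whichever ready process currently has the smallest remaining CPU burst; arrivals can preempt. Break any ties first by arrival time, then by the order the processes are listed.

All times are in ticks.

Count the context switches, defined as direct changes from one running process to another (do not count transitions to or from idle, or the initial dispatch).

6

Gantt: | T4 0-2 | idle 2-3 | T3 3-12 | T2 12-16 | T6 16-22 | T2 22-30 | T7 30-41 | T1 41-53 | T5 53-65 |
Completion: T1=53  T2=30  T3=12  T4=2  T5=65  T6=22  T7=41
Turnaround (C−A): T1=46  T2=26  T3=9  T4=2  T5=58  T6=6  T7=26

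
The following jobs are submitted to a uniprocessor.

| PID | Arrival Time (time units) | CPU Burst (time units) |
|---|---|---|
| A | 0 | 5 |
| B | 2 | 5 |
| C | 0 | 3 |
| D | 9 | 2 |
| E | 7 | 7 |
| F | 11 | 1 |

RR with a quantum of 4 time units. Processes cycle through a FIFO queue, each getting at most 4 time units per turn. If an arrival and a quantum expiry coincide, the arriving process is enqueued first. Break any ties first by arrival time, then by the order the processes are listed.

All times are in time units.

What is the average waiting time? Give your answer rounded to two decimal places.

7.83

Gantt: | A 0-4 | C 4-7 | B 7-11 | A 11-12 | E 12-16 | D 16-18 | F 18-19 | B 19-20 | E 20-23 |
Completion: A=12  B=20  C=7  D=18  E=23  F=19
Turnaround (C−A): A=12  B=18  C=7  D=9  E=16  F=8
Waiting times: A=7, B=13, C=4, D=7, E=9, F=7
Average waiting = (7+13+4+7+9+7) / 6 = 47/6 = 7.83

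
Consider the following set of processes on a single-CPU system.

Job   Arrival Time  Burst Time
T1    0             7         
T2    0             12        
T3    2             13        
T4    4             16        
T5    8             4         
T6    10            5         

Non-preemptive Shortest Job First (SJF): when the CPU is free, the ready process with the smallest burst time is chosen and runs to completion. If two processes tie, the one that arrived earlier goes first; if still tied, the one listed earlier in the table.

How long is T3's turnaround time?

39

Timeline: | T1 0-7 | T2 7-19 | T5 19-23 | T6 23-28 | T3 28-41 | T4 41-57 |
Completion: T1=7  T2=19  T3=41  T4=57  T5=23  T6=28
Turnaround (C−A): T1=7  T2=19  T3=39  T4=53  T5=15  T6=18
Turnaround(T3) = completion − arrival = 41 − 2 = 39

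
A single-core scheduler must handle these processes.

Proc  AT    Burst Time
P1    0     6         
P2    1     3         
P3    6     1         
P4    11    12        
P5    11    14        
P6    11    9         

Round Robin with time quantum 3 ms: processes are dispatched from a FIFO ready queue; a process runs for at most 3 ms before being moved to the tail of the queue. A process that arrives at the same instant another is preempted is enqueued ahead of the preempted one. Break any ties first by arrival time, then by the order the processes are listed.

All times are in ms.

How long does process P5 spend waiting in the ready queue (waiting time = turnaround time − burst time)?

21

Timeline: | P1 0-3 | P2 3-6 | P1 6-9 | P3 9-10 | idle 10-11 | P4 11-14 | P5 14-17 | P6 17-20 | P4 20-23 | P5 23-26 | P6 26-29 | P4 29-32 | P5 32-35 | P6 35-38 | P4 38-41 | P5 41-46 |
Completion: P1=9  P2=6  P3=10  P4=41  P5=46  P6=38
Turnaround (C−A): P1=9  P2=5  P3=4  P4=30  P5=35  P6=27
Waiting(P5) = turnaround − burst = 35 − 14 = 21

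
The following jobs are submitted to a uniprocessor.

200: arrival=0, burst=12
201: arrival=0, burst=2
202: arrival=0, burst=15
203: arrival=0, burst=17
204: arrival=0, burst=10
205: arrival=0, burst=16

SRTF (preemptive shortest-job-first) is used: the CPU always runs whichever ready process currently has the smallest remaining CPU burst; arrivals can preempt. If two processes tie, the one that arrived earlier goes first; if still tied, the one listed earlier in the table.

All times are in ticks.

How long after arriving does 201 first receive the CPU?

Schedule: | 201 0-2 | 204 2-12 | 200 12-24 | 202 24-39 | 205 39-55 | 203 55-72 |
Completion: 200=24  201=2  202=39  203=72  204=12  205=55
Turnaround (C−A): 200=24  201=2  202=39  203=72  204=12  205=55
Response(201) = first start − arrival = 0 − 0 = 0

0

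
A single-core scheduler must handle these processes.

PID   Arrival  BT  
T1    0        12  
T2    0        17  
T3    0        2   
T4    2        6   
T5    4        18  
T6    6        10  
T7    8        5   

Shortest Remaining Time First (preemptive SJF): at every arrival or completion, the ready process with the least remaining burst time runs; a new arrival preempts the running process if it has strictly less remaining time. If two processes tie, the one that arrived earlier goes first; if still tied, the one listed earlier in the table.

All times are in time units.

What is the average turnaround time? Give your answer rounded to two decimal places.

26.14

Gantt: | T3 0-2 | T4 2-8 | T7 8-13 | T6 13-23 | T1 23-35 | T2 35-52 | T5 52-70 |
Completion: T1=35  T2=52  T3=2  T4=8  T5=70  T6=23  T7=13
Turnaround times: T1=35, T2=52, T3=2, T4=6, T5=66, T6=17, T7=5
Average turnaround = (35+52+2+6+66+17+5) / 7 = 183/7 = 26.14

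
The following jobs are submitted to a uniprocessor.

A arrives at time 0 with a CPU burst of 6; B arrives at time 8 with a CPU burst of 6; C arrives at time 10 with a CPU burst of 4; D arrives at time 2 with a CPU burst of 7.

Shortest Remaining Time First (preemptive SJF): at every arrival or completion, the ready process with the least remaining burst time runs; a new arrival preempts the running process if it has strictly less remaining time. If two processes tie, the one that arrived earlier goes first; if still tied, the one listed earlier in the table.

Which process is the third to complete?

C

Schedule: | A 0-6 | D 6-13 | C 13-17 | B 17-23 |
Completion: A=6  B=23  C=17  D=13
Turnaround (C−A): A=6  B=15  C=7  D=11
Finish order: A → D → C → B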